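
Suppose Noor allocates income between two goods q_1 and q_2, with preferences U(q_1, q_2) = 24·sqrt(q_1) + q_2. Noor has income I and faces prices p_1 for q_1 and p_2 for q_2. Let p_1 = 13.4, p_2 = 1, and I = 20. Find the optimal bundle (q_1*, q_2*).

q_1* = 0.802, q_2* = 9.2537

Utility is quasi-linear in q_2; the FOC for q_1 is 12/√q_1 = p_1/p_2.
Thus q_1* = (12·p_2/p_1)² — independent of I — with the rest of income spent on q_2.
Plugging in: q_1* = (12·1/13.4)² = 0.802, q_2* = 9.2537.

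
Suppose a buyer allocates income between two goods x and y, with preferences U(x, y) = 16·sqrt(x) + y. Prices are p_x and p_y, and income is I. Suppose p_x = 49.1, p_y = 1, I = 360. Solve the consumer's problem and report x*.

Utility is quasi-linear in y; the FOC for x is 8/√x = p_x/p_y.
Solve: √x = 8·p_y/p_x, so x*(p_x,p_y) = (8·p_y/p_x)², and y* = (I − p_x·x*)/p_y.
Plugging in: x* = (8·1/49.1)² = 0.0265.

x* = 0.0265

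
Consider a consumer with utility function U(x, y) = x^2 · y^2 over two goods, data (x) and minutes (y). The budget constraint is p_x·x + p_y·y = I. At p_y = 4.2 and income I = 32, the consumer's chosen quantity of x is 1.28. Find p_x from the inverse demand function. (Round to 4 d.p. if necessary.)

Tangency: MRS = y/x = p_x/p_y.
Rearranging, p_y·y = p_x·x. Substituting into the budget gives p_x·x·(1 + 1) = I.
Demand: x*(p_x,p_y,I) = 0.5·I/p_x and y* = 0.5·I/p_y.
Set x* = 1.28 in the demand function and solve for p_x: p_x = 12.5.

p_x = 12.5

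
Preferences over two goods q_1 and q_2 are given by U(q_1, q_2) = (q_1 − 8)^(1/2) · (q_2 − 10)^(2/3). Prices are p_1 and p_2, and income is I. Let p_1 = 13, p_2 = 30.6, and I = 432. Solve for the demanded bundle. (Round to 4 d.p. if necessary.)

Let q_1' = q_1−8, q_2' = q_2−10. MRS = (3/4)·q_2'/q_1' = p_1/p_2.
Substituting into the budget: q_1* = 8 + 3/7·(I − 8·p_1 − 10·p_2)/p_1, and q_2* = 10 + 4/7·(…)/p_2.
Discretionary income = 432 − 8·13 − 10·30.6 = 22; q_1* = 8 + 3/7·22/13 = 8.7253; q_2* = 10 + 4/7·22/30.6 = 10.4108.

q_1* = 8.7253, q_2* = 10.4108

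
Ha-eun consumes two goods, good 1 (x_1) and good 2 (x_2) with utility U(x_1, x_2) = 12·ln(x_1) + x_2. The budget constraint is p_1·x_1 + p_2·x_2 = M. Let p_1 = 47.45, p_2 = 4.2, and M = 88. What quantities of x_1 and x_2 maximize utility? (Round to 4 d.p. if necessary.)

x_1* = 1.0622, x_2* = 8.9524

So x_1*(p_1,p_2) = 12·p_2/p_1, independent of income; and x_2* = (M − 12·p_2)/p_2.
At the given prices: x_1* = 12·4.2/47.45 = 1.0622, and x_2* = 8.9524.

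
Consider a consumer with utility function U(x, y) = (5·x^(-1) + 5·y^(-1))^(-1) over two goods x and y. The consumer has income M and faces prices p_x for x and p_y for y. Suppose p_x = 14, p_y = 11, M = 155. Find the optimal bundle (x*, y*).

x* = 5.8691, y* = 6.6212

MU_x ∝ 5·x^(-2), MU_y ∝ 5·y^(-2), so MRS = (y/x)^(2) = p_x/p_y.
Hence y/x = (p_x/p_y)^(1/(2)), i.e. raised to the 0.5 power.
With the ratio pinned down, the budget gives x* = M/(p_x + p_y·(y/x)) and y* = (y/x)·x*.
Numerically y/x = 1.128152, so x* = 155/(14 + 11·1.128152) = 5.8691 and y* = 1.128152·5.8691 = 6.6212.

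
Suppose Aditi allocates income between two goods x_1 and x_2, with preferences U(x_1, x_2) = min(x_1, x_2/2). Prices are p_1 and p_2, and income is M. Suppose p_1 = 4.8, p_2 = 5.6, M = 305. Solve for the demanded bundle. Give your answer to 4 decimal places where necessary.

With perfect complements, no substitution: consume in ratio x_1:x_2 = 1:2.
Budget: p_1·x_1 + p_2·2·x_1 = M, so (p_1 + 2·p_2)·x_1 = M.
Demand: x_1*(p_1,p_2,M) = M/(p_1 + 2·p_2), x_2* = 2·M/(p_1 + 2·p_2).
Here 4.8 + 2·5.6 = 16, giving x_1* = 19.0625 and x_2* = 38.125.

x_1* = 19.0625, x_2* = 38.125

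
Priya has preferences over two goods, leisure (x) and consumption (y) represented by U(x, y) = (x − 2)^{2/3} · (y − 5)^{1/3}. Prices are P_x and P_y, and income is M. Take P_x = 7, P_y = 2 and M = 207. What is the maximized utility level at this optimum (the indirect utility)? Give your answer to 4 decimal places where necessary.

Let x' = x−2, y' = y−5. MRS = 2·y'/x' = P_x/P_y.
After buying the subsistence bundle (2, 5), a share 2/3 of the remaining income goes to x: x* = 2 + 2/3·(M − 2P_x − 5P_y)/P_x.
Discretionary income = 207 − 2·7 − 5·2 = 183; x* = 2 + 2/3·183/7 = 19.4286; y* = 5 + 1/3·183/2 = 35.5.
Utility at the optimum: U(19.4286, 35.5) = 21.0027.

V = 21.0027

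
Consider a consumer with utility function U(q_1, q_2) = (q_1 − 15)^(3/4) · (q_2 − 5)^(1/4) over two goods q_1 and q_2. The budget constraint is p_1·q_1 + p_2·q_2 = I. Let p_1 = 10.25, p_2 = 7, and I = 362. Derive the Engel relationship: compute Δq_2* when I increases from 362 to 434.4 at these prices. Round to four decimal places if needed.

Δq_2* = 2.5857

MRS = 3·(q_2−5)/(q_1−15). Tangency with p_1/p_2 gives q_2−5 = (1/3)·(p_1/p_2)·(q_1−15).
After buying the subsistence bundle (15, 5), a share 0.75 of the remaining income goes to q_1: q_1* = 15 + 0.75·(I − 15p_1 − 5p_2)/p_1.
Discretionary income = 362 − 15·10.25 − 5·7 = 173.25; q_2* = 5 + 0.25·173.25/7 = 11.1875.
At I' = 434.4: q_2* = 13.7732. Change: 13.7732 − 11.1875 = 2.5857.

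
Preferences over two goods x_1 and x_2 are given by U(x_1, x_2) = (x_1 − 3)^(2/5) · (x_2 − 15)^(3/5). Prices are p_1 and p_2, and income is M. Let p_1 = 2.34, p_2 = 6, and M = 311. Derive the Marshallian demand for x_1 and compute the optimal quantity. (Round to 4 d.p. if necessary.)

Let x_1' = x_1−3, x_2' = x_2−15. MRS = (2/3)·x_2'/x_1' = p_1/p_2.
After buying the subsistence bundle (3, 15), a share 0.4 of the remaining income goes to x_1: x_1* = 3 + 0.4·(M − 3p_1 − 15p_2)/p_1.
Discretionary income = 311 − 3·2.34 − 15·6 = 213.98; x_1* = 3 + 0.4·213.98/2.34 = 39.5778.

x_1* = 39.5778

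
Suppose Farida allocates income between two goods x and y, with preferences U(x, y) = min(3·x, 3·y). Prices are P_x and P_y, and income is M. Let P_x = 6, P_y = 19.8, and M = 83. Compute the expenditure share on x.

share on x = 0.2326

Demand: x*(P_x,P_y,M) = 3·M/(3·P_x + 3·P_y), y* = 3·M/(3·P_x + 3·P_y).
Here 3·6 + 3·19.8 = 77.4, giving x* = 3.2171 and y* = 3.2171.
Expenditure on x: 6·3.2171 = 19.3023; share = 0.2326.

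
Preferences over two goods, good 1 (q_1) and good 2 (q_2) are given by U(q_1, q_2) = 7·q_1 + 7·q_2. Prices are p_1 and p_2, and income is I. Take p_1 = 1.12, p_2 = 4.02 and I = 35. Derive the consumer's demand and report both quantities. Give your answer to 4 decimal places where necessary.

q_1* = 31.25, q_2* = 0

Linear utility — the consumer picks whichever good has higher MU/price: 7/1.12 = 6.25 vs 7/4.02 = 1.7413.
q_1 gives more utility per dollar, so spend all income on q_1: q_1* = I/p_1, q_2* = 0.
Numerically: q_1* = 31.25, q_2* = 0.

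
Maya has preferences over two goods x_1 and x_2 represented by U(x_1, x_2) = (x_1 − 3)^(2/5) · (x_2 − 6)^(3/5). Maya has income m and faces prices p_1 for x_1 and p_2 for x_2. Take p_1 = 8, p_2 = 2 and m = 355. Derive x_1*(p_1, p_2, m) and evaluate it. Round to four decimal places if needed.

This is Cobb-Douglas in (x_1−3, x_2−6): tangency gives 0.4·p_2·(x_2−6) = 0.6·p_1·(x_1−3).
After buying the subsistence bundle (3, 6), a share 0.4 of the remaining income goes to x_1: x_1* = 3 + 0.4·(m − 3p_1 − 6p_2)/p_1.
Discretionary income = 355 − 3·8 − 6·2 = 319; x_1* = 3 + 0.4·319/8 = 18.95.

x_1* = 18.95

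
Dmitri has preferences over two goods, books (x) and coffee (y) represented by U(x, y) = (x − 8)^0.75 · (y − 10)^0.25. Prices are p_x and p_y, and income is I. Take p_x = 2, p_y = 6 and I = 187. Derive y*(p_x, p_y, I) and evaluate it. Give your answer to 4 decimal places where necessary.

y* = 14.625

Let x' = x−8, y' = y−10. MRS = 3·y'/x' = p_x/p_y.
Substituting into the budget: x* = 8 + 0.75·(I − 8·p_x − 10·p_y)/p_x, and y* = 10 + 0.25·(…)/p_y.
Discretionary income = 187 − 8·2 − 10·6 = 111; y* = 10 + 0.25·111/6 = 14.625.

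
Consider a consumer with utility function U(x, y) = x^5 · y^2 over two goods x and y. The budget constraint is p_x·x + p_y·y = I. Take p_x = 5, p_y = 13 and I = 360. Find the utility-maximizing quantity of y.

y* = 7.9121

Tangency: MRS = (5/2)·y/x = p_x/p_y.
Rearranging, p_y·y = (2/5)·p_x·x. Substituting into the budget gives p_x·x·(1 + (2/5)) = I.
Demand: x*(p_x,p_y,I) = 5/7·I/p_x and y* = 2/7·I/p_y.
At p_x=5, p_y=13, I=360: y* = 2/7·360/13 = 7.9121.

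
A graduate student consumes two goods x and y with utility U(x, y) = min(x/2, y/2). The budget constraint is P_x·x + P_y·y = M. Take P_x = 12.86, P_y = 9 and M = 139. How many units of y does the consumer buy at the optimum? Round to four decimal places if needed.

Leontief preferences: the optimum is at the kink where x/2 = y/2, i.e. y = x.
Budget: P_x·x + P_y·x = M, so (2·P_x + 2·P_y)·x = 2·M.
Demand: x*(P_x,P_y,M) = 2·M/(2·P_x + 2·P_y), y* = 2·M/(2·P_x + 2·P_y).
Here 2·12.86 + 2·9 = 43.72, giving y* = 6.3586.

y* = 6.3586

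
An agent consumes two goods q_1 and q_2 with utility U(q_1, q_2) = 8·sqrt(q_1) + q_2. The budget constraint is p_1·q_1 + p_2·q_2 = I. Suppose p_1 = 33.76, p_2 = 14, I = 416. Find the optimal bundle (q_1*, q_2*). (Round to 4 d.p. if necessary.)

q_1* = 2.7515, q_2* = 23.0792

Plugging in: q_1* = (4·14/33.76)² = 2.7515, q_2* = 23.0792.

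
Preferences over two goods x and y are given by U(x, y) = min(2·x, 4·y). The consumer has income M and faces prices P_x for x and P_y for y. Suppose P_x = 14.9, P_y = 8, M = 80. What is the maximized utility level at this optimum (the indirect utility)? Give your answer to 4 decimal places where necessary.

V = 8.4656

Leontief preferences: the optimum is at the kink where x/4 = y/2, i.e. y = (1/2)·x.
Budget: P_x·x + P_y·(1/2)·x = M, so (4·P_x + 2·P_y)·x = 4·M.
Demand: x*(P_x,P_y,M) = 4·M/(4·P_x + 2·P_y), y* = 2·M/(4·P_x + 2·P_y).
Here 4·14.9 + 2·8 = 75.6, giving x* = 4.2328 and y* = 2.1164.
Utility at the optimum: U(4.2328, 2.1164) = 8.4656.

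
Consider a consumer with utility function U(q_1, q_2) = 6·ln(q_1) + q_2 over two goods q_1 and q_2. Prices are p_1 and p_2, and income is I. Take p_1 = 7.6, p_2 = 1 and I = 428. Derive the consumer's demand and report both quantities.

Set MRS = p_1/p_2: (6/q_1)/1 = p_1/p_2.
So q_1*(p_1,p_2) = 6·p_2/p_1, independent of income; and q_2* = (I − 6·p_2)/p_2.
At the given prices: q_1* = 6·1/7.6 = 0.7895, and q_2* = 422.

q_1* = 0.7895, q_2* = 422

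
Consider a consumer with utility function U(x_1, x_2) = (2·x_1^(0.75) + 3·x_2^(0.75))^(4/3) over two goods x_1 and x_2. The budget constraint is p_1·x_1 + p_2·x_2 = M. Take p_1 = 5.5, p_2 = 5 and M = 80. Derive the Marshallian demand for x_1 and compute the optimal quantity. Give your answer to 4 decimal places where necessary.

MRS = MU_x_1/MU_x_2 = (2/3)·(x_2/x_1)^(0.25). Set equal to p_1/p_2.
Hence x_2/x_1 = ((3/2)·p_1/p_2)^(1/(0.25)), i.e. raised to the 4 power.
Substitute x_2 = (x_2/x_1)·x_1 into the budget: x_1* = M/(p_1 + p_2·(x_2/x_1)).
Numerically x_2/x_1 = 7.412006, so x_1* = 80/(5.5 + 5·7.412006) = 1.8797.

x_1* = 1.8797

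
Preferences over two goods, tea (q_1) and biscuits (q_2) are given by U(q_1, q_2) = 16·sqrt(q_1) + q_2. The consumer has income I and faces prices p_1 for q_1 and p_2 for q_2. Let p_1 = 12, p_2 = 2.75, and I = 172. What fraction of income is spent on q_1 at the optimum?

share on q_1 = 0.2345

MU_q_1 = 8/√q_1, MU_q_2 = 1. Tangency: 8/√q_1 = p_1/p_2.
Solve: √q_1 = 8·p_2/p_1, so q_1*(p_1,p_2) = (8·p_2/p_1)², and q_2* = (I − p_1·q_1*)/p_2.
Plugging in: q_1* = (8·2.75/12)² = 3.3611, q_2* = 47.8788.
Expenditure on q_1: 12·3.3611 = 40.3333; share = 0.2345.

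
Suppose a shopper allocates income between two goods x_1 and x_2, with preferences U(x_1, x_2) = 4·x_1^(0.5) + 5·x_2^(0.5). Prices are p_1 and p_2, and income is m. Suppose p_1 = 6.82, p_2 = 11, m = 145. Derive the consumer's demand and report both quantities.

MU_x_1 ∝ 4·x_1^(-0.5), MU_x_2 ∝ 5·x_2^(-0.5), so MRS = (4/5)·(x_2/x_1)^(0.5) = p_1/p_2.
Hence x_2/x_1 = ((5/4)·p_1/p_2)^(1/(0.5)), i.e. raised to the 2 power.
With the ratio pinned down, the budget gives x_1* = m/(p_1 + p_2·(x_2/x_1)) and x_2* = (x_2/x_1)·x_1*.
Numerically x_2/x_1 = 0.600625, so x_1* = 145/(6.82 + 11·0.600625) = 10.7992 and x_2* = 0.600625·10.7992 = 6.4863.

x_1* = 10.7992, x_2* = 6.4863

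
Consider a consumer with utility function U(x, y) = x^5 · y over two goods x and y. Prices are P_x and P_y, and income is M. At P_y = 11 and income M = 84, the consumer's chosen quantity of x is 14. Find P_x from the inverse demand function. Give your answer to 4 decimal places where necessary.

Tangency: MRS = 5·y/x = P_x/P_y.
Rearranging, P_y·y = (1/5)·P_x·x. Substituting into the budget gives P_x·x·(1 + (1/5)) = M.
Demand: x*(P_x,P_y,M) = 5/6·M/P_x and y* = 1/6·M/P_y.
Set x* = 14 in the demand function and solve for P_x: P_x = 5.

P_x = 5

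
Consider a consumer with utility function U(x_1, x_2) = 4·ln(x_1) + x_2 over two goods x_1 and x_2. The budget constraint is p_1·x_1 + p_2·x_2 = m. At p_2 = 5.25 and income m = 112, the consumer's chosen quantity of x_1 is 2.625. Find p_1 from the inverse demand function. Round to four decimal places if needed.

Set MRS = p_1/p_2: (4/x_1)/1 = p_1/p_2.
So x_1*(p_1,p_2) = 4·p_2/p_1, independent of income; and x_2* = (m − 4·p_2)/p_2.
Set x_1* = 2.625 in the demand function and solve for p_1: p_1 = 8.

p_1 = 8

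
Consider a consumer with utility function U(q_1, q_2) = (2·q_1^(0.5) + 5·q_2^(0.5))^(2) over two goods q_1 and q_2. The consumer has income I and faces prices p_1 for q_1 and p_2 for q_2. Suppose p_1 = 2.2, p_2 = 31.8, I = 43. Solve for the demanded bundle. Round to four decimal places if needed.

From the CES first-order condition, (2/5)·(q_2/q_1)^(0.5) = p_1/p_2.
Solve for the ratio: q_2/q_1 = [(5/2)·p_1/p_2]^(2).
With the ratio pinned down, the budget gives q_1* = I/(p_1 + p_2·(q_2/q_1)) and q_2* = (q_2/q_1)·q_1*.
Numerically q_2/q_1 = 0.029914, so q_1* = 43/(2.2 + 31.8·0.029914) = 13.6453 and q_2* = 0.029914·13.6453 = 0.4082.

q_1* = 13.6453, q_2* = 0.4082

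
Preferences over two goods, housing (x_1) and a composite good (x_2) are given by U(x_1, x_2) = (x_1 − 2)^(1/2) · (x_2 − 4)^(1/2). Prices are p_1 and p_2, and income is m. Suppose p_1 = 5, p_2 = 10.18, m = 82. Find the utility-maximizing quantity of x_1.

x_1* = 5.128

MRS = (x_2−4)/(x_1−2). Tangency with p_1/p_2 gives x_2−4 = (p_1/p_2)·(x_1−2).
Substituting into the budget: x_1* = 2 + 0.5·(m − 2·p_1 − 4·p_2)/p_1, and x_2* = 4 + 0.5·(…)/p_2.
Discretionary income = 82 − 2·5 − 4·10.18 = 31.28; x_1* = 2 + 0.5·31.28/5 = 5.128.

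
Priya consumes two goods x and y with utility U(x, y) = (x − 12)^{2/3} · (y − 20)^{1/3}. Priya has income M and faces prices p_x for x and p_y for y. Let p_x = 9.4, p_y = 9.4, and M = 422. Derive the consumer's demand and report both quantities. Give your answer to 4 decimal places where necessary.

x* = 20.5957, y* = 24.2979

This is Cobb-Douglas in (x−12, y−20): tangency gives 2/3·p_y·(y−20) = 1/3·p_x·(x−12).
Substituting into the budget: x* = 12 + 2/3·(M − 12·p_x − 20·p_y)/p_x, and y* = 20 + 1/3·(…)/p_y.
Discretionary income = 422 − 12·9.4 − 20·9.4 = 121.2; x* = 12 + 2/3·121.2/9.4 = 20.5957; y* = 20 + 1/3·121.2/9.4 = 24.2979.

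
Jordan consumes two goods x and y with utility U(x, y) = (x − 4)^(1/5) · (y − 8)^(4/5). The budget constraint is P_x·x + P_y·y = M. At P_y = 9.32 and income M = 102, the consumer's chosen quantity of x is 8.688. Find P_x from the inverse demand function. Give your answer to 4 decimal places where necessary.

P_x = 1

MRS = (1/4)·(y−8)/(x−4). Tangency with P_x/P_y gives y−8 = 4·(P_x/P_y)·(x−4).
Substituting into the budget: x* = 4 + 0.2·(M − 4·P_x − 8·P_y)/P_x, and y* = 8 + 0.8·(…)/P_y.
Set x* = 8.688 in the demand function and solve for P_x: P_x = 1.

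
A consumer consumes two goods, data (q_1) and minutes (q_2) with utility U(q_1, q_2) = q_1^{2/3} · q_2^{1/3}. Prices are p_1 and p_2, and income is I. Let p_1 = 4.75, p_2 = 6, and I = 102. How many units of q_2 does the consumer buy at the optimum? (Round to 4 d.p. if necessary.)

At p_1=4.75, p_2=6, I=102: q_2* = 1/3·102/6 = 5.6667.

q_2* = 5.6667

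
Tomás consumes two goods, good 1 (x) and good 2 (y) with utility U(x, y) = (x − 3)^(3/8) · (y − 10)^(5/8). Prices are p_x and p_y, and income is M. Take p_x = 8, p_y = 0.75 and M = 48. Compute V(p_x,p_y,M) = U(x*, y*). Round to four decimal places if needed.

V = 4.673

MRS = (3/5)·(y−10)/(x−3). Tangency with p_x/p_y gives y−10 = (5/3)·(p_x/p_y)·(x−3).
Substituting into the budget: x* = 3 + 0.375·(M − 3·p_x − 10·p_y)/p_x, and y* = 10 + 0.625·(…)/p_y.
Discretionary income = 48 − 3·8 − 10·0.75 = 16.5; x* = 3 + 0.375·16.5/8 = 3.7734; y* = 10 + 0.625·16.5/0.75 = 23.75.
Utility at the optimum: U(3.7734, 23.75) = 4.673.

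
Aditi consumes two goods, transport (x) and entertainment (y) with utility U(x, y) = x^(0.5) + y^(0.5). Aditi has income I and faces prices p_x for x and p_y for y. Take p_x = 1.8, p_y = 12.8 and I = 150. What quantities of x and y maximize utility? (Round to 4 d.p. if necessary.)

MU_x ∝ x^(-0.5), MU_y ∝ y^(-0.5), so MRS = (y/x)^(0.5) = p_x/p_y.
Solve for the ratio: y/x = [p_x/p_y]^(2).
Substitute y = (y/x)·x into the budget: x* = I/(p_x + p_y·(y/x)).
Numerically y/x = 0.019775, so x* = 150/(1.8 + 12.8·0.019775) = 73.0594 and y* = 0.019775·73.0594 = 1.4448.

x* = 73.0594, y* = 1.4448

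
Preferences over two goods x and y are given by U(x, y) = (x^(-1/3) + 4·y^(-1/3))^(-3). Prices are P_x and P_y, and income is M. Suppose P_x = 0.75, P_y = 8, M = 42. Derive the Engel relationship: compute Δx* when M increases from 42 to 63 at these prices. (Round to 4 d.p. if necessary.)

MRS = MU_x/MU_y = (1/4)·(y/x)^(4/3). Set equal to P_x/P_y.
Hence y/x = (4·P_x/P_y)^(1/(4/3)), i.e. raised to the 0.75 power.
Substitute y = (y/x)·x into the budget: x* = M/(P_x + P_y·(y/x)).
Numerically y/x = 0.479207, so x* = 42/(0.75 + 8·0.479207) = 9.163.
At M' = 63: x* = 13.7445. Change: 13.7445 − 9.163 = 4.5815.

Δx* = 4.5815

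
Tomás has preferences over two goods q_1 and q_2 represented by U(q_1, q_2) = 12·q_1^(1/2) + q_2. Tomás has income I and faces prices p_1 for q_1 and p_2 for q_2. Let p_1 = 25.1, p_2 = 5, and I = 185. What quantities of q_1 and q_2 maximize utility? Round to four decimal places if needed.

Set MRS = p_1/p_2: 6·q_1^(−1/2) = p_1/p_2.
Thus q_1* = (6·p_2/p_1)² — independent of I — with the rest of income spent on q_2.
Plugging in: q_1* = (6·5/25.1)² = 1.4285, q_2* = 29.8287.

q_1* = 1.4285, q_2* = 29.8287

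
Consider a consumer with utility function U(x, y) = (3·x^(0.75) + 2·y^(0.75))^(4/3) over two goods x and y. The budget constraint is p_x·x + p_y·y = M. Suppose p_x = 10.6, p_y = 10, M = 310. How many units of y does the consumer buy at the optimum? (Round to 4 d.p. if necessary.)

From the CES first-order condition, (3/2)·(y/x)^(0.25) = p_x/p_y.
Hence y/x = ((2/3)·p_x/p_y)^(1/(0.25)), i.e. raised to the 4 power.
Substitute y = (y/x)·x into the budget: x* = M/(p_x + p_y·(y/x)).
Numerically y/x = 0.249378, so x* = 310/(10.6 + 10·0.249378) = 23.6754 and y* = 0.249378·23.6754 = 5.9041.

y* = 5.9041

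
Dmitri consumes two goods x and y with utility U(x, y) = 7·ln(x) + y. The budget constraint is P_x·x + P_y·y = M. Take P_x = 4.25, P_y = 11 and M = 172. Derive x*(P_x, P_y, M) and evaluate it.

At the given prices: x* = 7·11/4.25 = 18.1176.

x* = 18.1176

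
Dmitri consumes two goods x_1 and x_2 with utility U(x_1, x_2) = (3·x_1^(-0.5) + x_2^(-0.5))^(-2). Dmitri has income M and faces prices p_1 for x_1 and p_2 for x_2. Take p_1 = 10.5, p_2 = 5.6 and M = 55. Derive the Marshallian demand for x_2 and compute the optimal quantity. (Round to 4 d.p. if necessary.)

x_2* = 2.755

MU_x_1 ∝ 3·x_1^(-1.5), MU_x_2 ∝ x_2^(-1.5), so MRS = 3·(x_2/x_1)^(1.5) = p_1/p_2.
Solve for the ratio: x_2/x_1 = [(1/3)·p_1/p_2]^(2/3).
With the ratio pinned down, the budget gives x_1* = M/(p_1 + p_2·(x_2/x_1)) and x_2* = (x_2/x_1)·x_1*.
Numerically x_2/x_1 = 0.731004, so x_1* = 55/(10.5 + 5.6·0.731004) = 3.7688 and x_2* = 0.731004·3.7688 = 2.755.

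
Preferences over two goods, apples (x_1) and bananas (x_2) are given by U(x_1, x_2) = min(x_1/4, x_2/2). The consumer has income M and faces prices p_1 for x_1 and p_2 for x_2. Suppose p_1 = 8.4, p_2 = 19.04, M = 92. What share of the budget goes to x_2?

Leontief preferences: the optimum is at the kink where x_1/4 = x_2/2, i.e. x_2 = (1/2)·x_1.
Budget: p_1·x_1 + p_2·(1/2)·x_1 = M, so (4·p_1 + 2·p_2)·x_1 = 4·M.
Demand: x_1*(p_1,p_2,M) = 4·M/(4·p_1 + 2·p_2), x_2* = 2·M/(4·p_1 + 2·p_2).
Here 4·8.4 + 2·19.04 = 71.68, giving x_1* = 5.1339 and x_2* = 2.567.
Expenditure on x_2: 19.04·2.567 = 48.875; share = 0.5312.

share on x_2 = 0.5312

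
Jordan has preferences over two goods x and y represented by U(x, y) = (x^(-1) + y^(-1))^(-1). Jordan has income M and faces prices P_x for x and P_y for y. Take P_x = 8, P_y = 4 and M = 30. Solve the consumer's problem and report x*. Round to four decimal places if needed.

x* = 2.1967

MU_x ∝ x^(-2), MU_y ∝ y^(-2), so MRS = (y/x)^(2) = P_x/P_y.
Hence y/x = (P_x/P_y)^(1/(2)), i.e. raised to the 0.5 power.
Substitute y = (y/x)·x into the budget: x* = M/(P_x + P_y·(y/x)).
Numerically y/x = 1.414214, so x* = 30/(8 + 4·1.414214) = 2.1967.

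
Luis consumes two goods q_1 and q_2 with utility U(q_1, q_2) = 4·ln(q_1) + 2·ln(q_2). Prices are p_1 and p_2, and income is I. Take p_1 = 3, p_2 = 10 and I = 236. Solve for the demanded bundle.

q_1* = 52.4444, q_2* = 7.8667

The MRS is 2·q_2/q_1. Set MRS = p_1/p_2.
So 4·p_2·q_2 = 2·p_1·q_1; combined with the budget, a share 2/3 of income goes to q_1.
Demand: q_1*(p_1,p_2,I) = 2/3·I/p_1 and q_2* = 1/3·I/p_2.
At p_1=3, p_2=10, I=236: q_1* = 2/3·236/3 = 52.4444, q_2* = 7.8667.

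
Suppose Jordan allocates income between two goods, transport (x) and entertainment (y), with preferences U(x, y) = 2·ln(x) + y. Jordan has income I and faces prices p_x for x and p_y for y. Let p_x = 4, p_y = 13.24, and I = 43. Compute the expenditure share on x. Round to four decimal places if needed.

share on x = 0.6158

So x*(p_x,p_y) = 2·p_y/p_x, independent of income; and y* = (I − 2·p_y)/p_y.
At the given prices: x* = 2·13.24/4 = 6.62, and y* = 1.2477.
Expenditure on x: 4·6.62 = 26.48; share = 0.6158.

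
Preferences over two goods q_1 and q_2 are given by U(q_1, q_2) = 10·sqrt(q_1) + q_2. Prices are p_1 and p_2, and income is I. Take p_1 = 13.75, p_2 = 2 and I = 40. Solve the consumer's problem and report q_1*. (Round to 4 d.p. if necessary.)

q_1* = 0.5289

Utility is quasi-linear in q_2; the FOC for q_1 is 5/√q_1 = p_1/p_2.
Thus q_1* = (5·p_2/p_1)² — independent of I — with the rest of income spent on q_2.
Plugging in: q_1* = (5·2/13.75)² = 0.5289.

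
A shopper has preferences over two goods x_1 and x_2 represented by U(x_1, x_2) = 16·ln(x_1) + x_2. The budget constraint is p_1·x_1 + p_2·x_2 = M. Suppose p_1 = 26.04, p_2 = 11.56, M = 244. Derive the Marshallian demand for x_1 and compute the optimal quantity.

MU_x_1 = 16/x_1, MU_x_2 = 1. Tangency: 16/x_1 = p_1/p_2.
So x_1*(p_1,p_2) = 16·p_2/p_1, independent of income; and x_2* = (M − 16·p_2)/p_2.
At the given prices: x_1* = 16·11.56/26.04 = 7.1029.

x_1* = 7.1029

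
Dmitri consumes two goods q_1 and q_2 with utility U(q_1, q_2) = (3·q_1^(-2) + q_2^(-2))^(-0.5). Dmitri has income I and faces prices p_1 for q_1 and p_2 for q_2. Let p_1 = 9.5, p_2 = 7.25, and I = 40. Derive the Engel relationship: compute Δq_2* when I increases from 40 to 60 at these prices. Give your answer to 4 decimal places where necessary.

MRS = MU_q_1/MU_q_2 = 3·(q_2/q_1)^(3). Set equal to p_1/p_2.
Solve for the ratio: q_2/q_1 = [(1/3)·p_1/p_2]^(1/3).
Substitute q_2 = (q_2/q_1)·q_1 into the budget: q_1* = I/(p_1 + p_2·(q_2/q_1)).
Numerically q_2/q_1 = 0.758731, so q_1* = 40/(9.5 + 7.25·0.758731) = 2.6665 and q_2* = 0.758731·2.6665 = 2.0232.
At I' = 60: q_2* = 3.0348. Change: 3.0348 − 2.0232 = 1.0116.

Δq_2* = 1.0116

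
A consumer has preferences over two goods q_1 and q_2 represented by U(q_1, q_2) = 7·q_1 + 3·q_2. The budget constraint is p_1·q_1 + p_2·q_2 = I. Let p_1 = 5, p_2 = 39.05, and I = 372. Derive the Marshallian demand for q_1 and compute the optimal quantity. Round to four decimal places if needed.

Linear utility — the consumer picks whichever good has higher MU/price: 7/5 = 1.4 vs 3/39.05 = 0.0768.
q_1 gives more utility per dollar, so spend all income on q_1: q_1* = I/p_1, q_2* = 0.
Numerically: q_1* = 74.4, q_2* = 0.

q_1* = 74.4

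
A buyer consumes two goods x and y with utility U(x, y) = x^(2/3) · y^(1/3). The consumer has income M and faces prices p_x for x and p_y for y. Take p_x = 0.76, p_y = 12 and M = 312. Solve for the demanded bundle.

x* = 273.6842, y* = 8.6667

The MRS is 2·y/x. Set MRS = p_x/p_y.
So 2/3·p_y·y = 1/3·p_x·x; combined with the budget, a share 2/3 of income goes to x.
Demand: x*(p_x,p_y,M) = 2/3·M/p_x and y* = 1/3·M/p_y.
At p_x=0.76, p_y=12, M=312: x* = 2/3·312/0.76 = 273.6842, y* = 8.6667.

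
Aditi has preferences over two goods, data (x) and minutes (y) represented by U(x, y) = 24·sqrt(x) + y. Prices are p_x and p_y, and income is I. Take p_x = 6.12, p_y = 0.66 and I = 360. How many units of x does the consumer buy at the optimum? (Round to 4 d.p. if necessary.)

Utility is quasi-linear in y; the FOC for x is 12/√x = p_x/p_y.
Thus x* = (12·p_y/p_x)² — independent of I — with the rest of income spent on y.
Plugging in: x* = (12·0.66/6.12)² = 1.6747.

x* = 1.6747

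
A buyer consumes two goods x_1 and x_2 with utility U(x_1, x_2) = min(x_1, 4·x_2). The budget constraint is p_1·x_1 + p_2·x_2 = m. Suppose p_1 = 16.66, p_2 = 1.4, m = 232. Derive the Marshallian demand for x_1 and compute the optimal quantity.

x_1* = 13.639

With perfect complements, no substitution: consume in ratio x_1:x_2 = 4:1.
Budget: p_1·x_1 + p_2·(1/4)·x_1 = m, so (4·p_1 + p_2)·x_1 = 4·m.
Demand: x_1*(p_1,p_2,m) = 4·m/(4·p_1 + p_2), x_2* = m/(4·p_1 + p_2).
Here 4·16.66 + 1.4 = 68.04, giving x_1* = 13.639.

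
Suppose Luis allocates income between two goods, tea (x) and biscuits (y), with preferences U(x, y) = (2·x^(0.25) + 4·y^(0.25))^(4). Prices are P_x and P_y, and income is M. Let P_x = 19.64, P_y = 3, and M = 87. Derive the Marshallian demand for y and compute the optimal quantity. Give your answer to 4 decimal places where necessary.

y* = 23.9247

MU_x ∝ 2·x^(-0.75), MU_y ∝ 4·y^(-0.75), so MRS = (1/2)·(y/x)^(0.75) = P_x/P_y.
Solve for the ratio: y/x = [2·P_x/P_y]^(4/3).
With the ratio pinned down, the budget gives x* = M/(P_x + P_y·(y/x)) and y* = (y/x)·x*.
Numerically y/x = 30.860311, so x* = 87/(19.64 + 3·30.860311) = 0.7753 and y* = 30.860311·0.7753 = 23.9247.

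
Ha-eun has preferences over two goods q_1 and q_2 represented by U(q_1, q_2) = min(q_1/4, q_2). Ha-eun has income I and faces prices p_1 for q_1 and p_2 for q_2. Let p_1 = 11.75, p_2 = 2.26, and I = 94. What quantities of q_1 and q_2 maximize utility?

q_1* = 7.633, q_2* = 1.9082

With perfect complements, no substitution: consume in ratio q_1:q_2 = 4:1.
Budget: p_1·q_1 + p_2·(1/4)·q_1 = I, so (4·p_1 + p_2)·q_1 = 4·I.
Demand: q_1*(p_1,p_2,I) = 4·I/(4·p_1 + p_2), q_2* = I/(4·p_1 + p_2).
Here 4·11.75 + 2.26 = 49.26, giving q_1* = 7.633 and q_2* = 1.9082.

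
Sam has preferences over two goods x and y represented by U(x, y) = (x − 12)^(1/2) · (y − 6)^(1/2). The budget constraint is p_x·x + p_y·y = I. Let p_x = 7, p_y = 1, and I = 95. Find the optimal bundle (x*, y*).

x* = 12.3571, y* = 8.5

This is Cobb-Douglas in (x−12, y−6): tangency gives 0.5·p_y·(y−6) = 0.5·p_x·(x−12).
Substituting into the budget: x* = 12 + 0.5·(I − 12·p_x − 6·p_y)/p_x, and y* = 6 + 0.5·(…)/p_y.
Discretionary income = 95 − 12·7 − 6·1 = 5; x* = 12 + 0.5·5/7 = 12.3571; y* = 6 + 0.5·5/1 = 8.5.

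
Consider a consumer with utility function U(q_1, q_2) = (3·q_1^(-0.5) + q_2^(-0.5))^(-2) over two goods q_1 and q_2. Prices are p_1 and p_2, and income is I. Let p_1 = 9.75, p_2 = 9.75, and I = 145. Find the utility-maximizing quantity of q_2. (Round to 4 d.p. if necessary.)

q_2* = 4.8284

From the CES first-order condition, 3·(q_2/q_1)^(1.5) = p_1/p_2.
Hence q_2/q_1 = ((1/3)·p_1/p_2)^(1/(1.5)), i.e. raised to the 2/3 power.
With the ratio pinned down, the budget gives q_1* = I/(p_1 + p_2·(q_2/q_1)) and q_2* = (q_2/q_1)·q_1*.
Numerically q_2/q_1 = 0.48075, so q_1* = 145/(9.75 + 9.75·0.48075) = 10.0434 and q_2* = 0.48075·10.0434 = 4.8284.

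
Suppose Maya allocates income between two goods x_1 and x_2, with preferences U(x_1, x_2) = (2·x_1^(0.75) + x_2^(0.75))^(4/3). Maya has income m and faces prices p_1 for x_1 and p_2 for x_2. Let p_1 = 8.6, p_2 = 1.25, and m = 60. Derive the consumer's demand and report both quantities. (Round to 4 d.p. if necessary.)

From the CES first-order condition, 2·(x_2/x_1)^(0.25) = p_1/p_2.
Solve for the ratio: x_2/x_1 = [(1/2)·p_1/p_2]^(4).
Substitute x_2 = (x_2/x_1)·x_1 into the budget: x_1* = m/(p_1 + p_2·(x_2/x_1)).
Numerically x_2/x_1 = 140.034089, so x_1* = 60/(8.6 + 1.25·140.034089) = 0.3267 and x_2* = 140.034089·0.3267 = 45.7522.

x_1* = 0.3267, x_2* = 45.7522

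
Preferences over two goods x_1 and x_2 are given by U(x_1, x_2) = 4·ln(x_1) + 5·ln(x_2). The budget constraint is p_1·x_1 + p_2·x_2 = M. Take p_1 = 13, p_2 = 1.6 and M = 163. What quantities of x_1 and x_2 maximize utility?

Tangency: MRS = (4/5)·x_2/x_1 = p_1/p_2.
So 4·p_2·x_2 = 5·p_1·x_1; combined with the budget, a share 4/9 of income goes to x_1.
Demand: x_1*(p_1,p_2,M) = 4/9·M/p_1 and x_2* = 5/9·M/p_2.
At p_1=13, p_2=1.6, M=163: x_1* = 4/9·163/13 = 5.5726, x_2* = 56.5972.

x_1* = 5.5726, x_2* = 56.5972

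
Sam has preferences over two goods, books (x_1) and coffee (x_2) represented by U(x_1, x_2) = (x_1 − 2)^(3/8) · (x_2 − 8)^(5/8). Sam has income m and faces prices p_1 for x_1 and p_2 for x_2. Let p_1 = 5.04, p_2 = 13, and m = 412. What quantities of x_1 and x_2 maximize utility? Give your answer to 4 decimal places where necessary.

x_1* = 24.1667, x_2* = 22.3231

MRS = (3/5)·(x_2−8)/(x_1−2). Tangency with p_1/p_2 gives x_2−8 = (5/3)·(p_1/p_2)·(x_1−2).
Substituting into the budget: x_1* = 2 + 0.375·(m − 2·p_1 − 8·p_2)/p_1, and x_2* = 8 + 0.625·(…)/p_2.
Discretionary income = 412 − 2·5.04 − 8·13 = 297.92; x_1* = 2 + 0.375·297.92/5.04 = 24.1667; x_2* = 8 + 0.625·297.92/13 = 22.3231.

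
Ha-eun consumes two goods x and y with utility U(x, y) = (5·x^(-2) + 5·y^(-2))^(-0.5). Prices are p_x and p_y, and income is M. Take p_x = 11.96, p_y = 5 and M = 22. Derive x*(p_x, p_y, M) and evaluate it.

MU_x ∝ 5·x^(-3), MU_y ∝ 5·y^(-3), so MRS = (y/x)^(3) = p_x/p_y.
Solve for the ratio: y/x = [p_x/p_y]^(1/3).
With the ratio pinned down, the budget gives x* = M/(p_x + p_y·(y/x)) and y* = (y/x)·x*.
Numerically y/x = 1.337377, so x* = 22/(11.96 + 5·1.337377) = 1.1798.

x* = 1.1798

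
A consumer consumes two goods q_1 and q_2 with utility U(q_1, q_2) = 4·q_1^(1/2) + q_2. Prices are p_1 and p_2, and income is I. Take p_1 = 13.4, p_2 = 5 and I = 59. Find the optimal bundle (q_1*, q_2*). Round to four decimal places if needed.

MU_q_1 = 2/√q_1, MU_q_2 = 1. Tangency: 2/√q_1 = p_1/p_2.
Solve: √q_1 = 2·p_2/p_1, so q_1*(p_1,p_2) = (2·p_2/p_1)², and q_2* = (I − p_1·q_1*)/p_2.
Plugging in: q_1* = (2·5/13.4)² = 0.5569, q_2* = 10.3075.

q_1* = 0.5569, q_2* = 10.3075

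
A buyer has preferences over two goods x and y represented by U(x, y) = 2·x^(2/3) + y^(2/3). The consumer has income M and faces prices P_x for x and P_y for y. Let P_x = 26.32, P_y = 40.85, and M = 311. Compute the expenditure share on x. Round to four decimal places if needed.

MU_x ∝ 2·x^(-1/3), MU_y ∝ y^(-1/3), so MRS = 2·(y/x)^(1/3) = P_x/P_y.
Solve for the ratio: y/x = [(1/2)·P_x/P_y]^(3).
Substitute y = (y/x)·x into the budget: x* = M/(P_x + P_y·(y/x)).
Numerically y/x = 0.033434, so x* = 311/(26.32 + 40.85·0.033434) = 11.2332 and y* = 0.033434·11.2332 = 0.3756.
Expenditure on x: 26.32·11.2332 = 295.6578; share = 0.9507.

share on x = 0.9507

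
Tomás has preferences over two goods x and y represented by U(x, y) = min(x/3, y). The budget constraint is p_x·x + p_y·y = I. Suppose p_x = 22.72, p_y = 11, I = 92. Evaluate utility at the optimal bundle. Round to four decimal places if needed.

V = 1.1622

With perfect complements, no substitution: consume in ratio x:y = 3:1.
Budget: p_x·x + p_y·(1/3)·x = I, so (3·p_x + p_y)·x = 3·I.
Demand: x*(p_x,p_y,I) = 3·I/(3·p_x + p_y), y* = I/(3·p_x + p_y).
Here 3·22.72 + 11 = 79.16, giving x* = 3.4866 and y* = 1.1622.
Utility at the optimum: U(3.4866, 1.1622) = 1.1622.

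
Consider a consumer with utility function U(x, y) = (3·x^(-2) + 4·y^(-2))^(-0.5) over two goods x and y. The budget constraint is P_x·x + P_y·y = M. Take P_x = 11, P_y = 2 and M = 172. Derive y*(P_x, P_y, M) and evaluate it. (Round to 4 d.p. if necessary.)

y* = 22.4489

Substitute y = (y/x)·x into the budget: x* = M/(P_x + P_y·(y/x)).
Numerically y/x = 1.942826, so x* = 172/(11 + 2·1.942826) = 11.5548 and y* = 1.942826·11.5548 = 22.4489.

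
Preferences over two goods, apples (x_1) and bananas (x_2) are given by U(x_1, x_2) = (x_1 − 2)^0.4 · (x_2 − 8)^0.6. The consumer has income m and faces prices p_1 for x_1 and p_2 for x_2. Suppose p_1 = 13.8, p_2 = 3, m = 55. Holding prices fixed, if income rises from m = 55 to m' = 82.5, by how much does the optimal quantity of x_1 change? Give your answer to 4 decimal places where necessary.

Δx_1* = 0.7971

MRS = (2/3)·(x_2−8)/(x_1−2). Tangency with p_1/p_2 gives x_2−8 = (3/2)·(p_1/p_2)·(x_1−2).
Substituting into the budget: x_1* = 2 + 0.4·(m − 2·p_1 − 8·p_2)/p_1, and x_2* = 8 + 0.6·(…)/p_2.
Discretionary income = 55 − 2·13.8 − 8·3 = 3.4; x_1* = 2 + 0.4·3.4/13.8 = 2.0986.
At m' = 82.5: x_1* = 2.8957. Change: 2.8957 − 2.0986 = 0.7971.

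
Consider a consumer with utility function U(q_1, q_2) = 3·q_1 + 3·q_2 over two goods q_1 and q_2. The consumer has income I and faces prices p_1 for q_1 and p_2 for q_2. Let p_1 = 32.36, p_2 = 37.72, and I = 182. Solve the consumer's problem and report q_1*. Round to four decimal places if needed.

Linear utility — the consumer picks whichever good has higher MU/price: 3/32.36 = 0.0927 vs 3/37.72 = 0.0795.
q_1 gives more utility per dollar, so spend all income on q_1: q_1* = I/p_1, q_2* = 0.
Numerically: q_1* = 5.6242, q_2* = 0.

q_1* = 5.6242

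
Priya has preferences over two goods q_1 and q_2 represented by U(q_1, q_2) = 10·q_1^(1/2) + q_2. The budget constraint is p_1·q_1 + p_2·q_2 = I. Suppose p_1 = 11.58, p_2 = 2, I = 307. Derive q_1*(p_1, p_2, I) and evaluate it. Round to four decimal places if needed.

Set MRS = p_1/p_2: 5·q_1^(−1/2) = p_1/p_2.
Solve: √q_1 = 5·p_2/p_1, so q_1*(p_1,p_2) = (5·p_2/p_1)², and q_2* = (I − p_1·q_1*)/p_2.
Plugging in: q_1* = (5·2/11.58)² = 0.7457.

q_1* = 0.7457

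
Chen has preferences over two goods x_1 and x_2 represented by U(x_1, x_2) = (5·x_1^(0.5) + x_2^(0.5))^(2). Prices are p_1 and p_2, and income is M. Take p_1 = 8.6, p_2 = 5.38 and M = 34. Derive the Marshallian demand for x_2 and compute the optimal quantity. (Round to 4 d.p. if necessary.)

x_2* = 0.3798

Substitute x_2 = (x_2/x_1)·x_1 into the budget: x_1* = M/(p_1 + p_2·(x_2/x_1)).
Numerically x_2/x_1 = 0.10221, so x_1* = 34/(8.6 + 5.38·0.10221) = 3.7159 and x_2* = 0.10221·3.7159 = 0.3798.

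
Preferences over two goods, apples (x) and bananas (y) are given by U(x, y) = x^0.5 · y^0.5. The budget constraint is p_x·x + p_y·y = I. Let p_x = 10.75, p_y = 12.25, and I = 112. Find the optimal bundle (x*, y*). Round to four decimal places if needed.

MU_x/MU_y = (0.5·y)/(0.5·x); tangency sets this equal to p_x/p_y.
Rearranging, p_y·y = p_x·x. Substituting into the budget gives p_x·x·(1 + 1) = I.
Demand: x*(p_x,p_y,I) = 0.5·I/p_x and y* = 0.5·I/p_y.
At p_x=10.75, p_y=12.25, I=112: x* = 0.5·112/10.75 = 5.2093, y* = 4.5714.

x* = 5.2093, y* = 4.5714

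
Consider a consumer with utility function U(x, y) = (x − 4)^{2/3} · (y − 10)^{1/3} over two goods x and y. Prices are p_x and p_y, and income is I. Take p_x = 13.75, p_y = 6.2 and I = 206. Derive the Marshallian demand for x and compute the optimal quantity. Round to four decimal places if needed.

x* = 8.3152

Discretionary income = 206 − 4·13.75 − 10·6.2 = 89; x* = 4 + 2/3·89/13.75 = 8.3152.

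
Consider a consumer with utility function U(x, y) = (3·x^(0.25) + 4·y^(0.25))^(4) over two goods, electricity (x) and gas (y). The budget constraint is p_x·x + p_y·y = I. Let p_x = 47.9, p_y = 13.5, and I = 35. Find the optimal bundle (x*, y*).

From the CES first-order condition, (3/4)·(y/x)^(0.75) = p_x/p_y.
Hence y/x = ((4/3)·p_x/p_y)^(1/(0.75)), i.e. raised to the 4/3 power.
With the ratio pinned down, the budget gives x* = I/(p_x + p_y·(y/x)) and y* = (y/x)·x*.
Numerically y/x = 7.941831, so x* = 35/(47.9 + 13.5·7.941831) = 0.2256 and y* = 7.941831·0.2256 = 1.792.

x* = 0.2256, y* = 1.792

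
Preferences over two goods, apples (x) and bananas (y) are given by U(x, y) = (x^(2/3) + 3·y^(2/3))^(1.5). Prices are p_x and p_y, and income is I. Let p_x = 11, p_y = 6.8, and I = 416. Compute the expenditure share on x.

From the CES first-order condition, (1/3)·(y/x)^(1/3) = p_x/p_y.
Solve for the ratio: y/x = [3·p_x/p_y]^(3).
With the ratio pinned down, the budget gives x* = I/(p_x + p_y·(y/x)) and y* = (y/x)·x*.
Numerically y/x = 114.291802, so x* = 416/(11 + 6.8·114.291802) = 0.5278 and y* = 114.291802·0.5278 = 60.3227.
Expenditure on x: 11·0.5278 = 5.8057; share = 0.014.

share on x = 0.014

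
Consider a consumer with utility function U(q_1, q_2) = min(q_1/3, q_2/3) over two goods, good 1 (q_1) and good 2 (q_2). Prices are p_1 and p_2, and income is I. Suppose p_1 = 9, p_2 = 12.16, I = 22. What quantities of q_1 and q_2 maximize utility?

q_1* = 1.0397, q_2* = 1.0397

With perfect complements, no substitution: consume in ratio q_1:q_2 = 3:3.
Budget: p_1·q_1 + p_2·q_1 = I, so (3·p_1 + 3·p_2)·q_1 = 3·I.
Demand: q_1*(p_1,p_2,I) = 3·I/(3·p_1 + 3·p_2), q_2* = 3·I/(3·p_1 + 3·p_2).
Here 3·9 + 3·12.16 = 63.48, giving q_1* = 1.0397 and q_2* = 1.0397.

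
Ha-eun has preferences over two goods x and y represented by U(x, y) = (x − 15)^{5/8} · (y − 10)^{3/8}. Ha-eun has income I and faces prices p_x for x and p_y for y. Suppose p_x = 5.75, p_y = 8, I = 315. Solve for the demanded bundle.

Let x' = x−15, y' = y−10. MRS = (5/3)·y'/x' = p_x/p_y.
Substituting into the budget: x* = 15 + 0.625·(I − 15·p_x − 10·p_y)/p_x, and y* = 10 + 0.375·(…)/p_y.
Discretionary income = 315 − 15·5.75 − 10·8 = 148.75; x* = 15 + 0.625·148.75/5.75 = 31.1685; y* = 10 + 0.375·148.75/8 = 16.9727.

x* = 31.1685, y* = 16.9727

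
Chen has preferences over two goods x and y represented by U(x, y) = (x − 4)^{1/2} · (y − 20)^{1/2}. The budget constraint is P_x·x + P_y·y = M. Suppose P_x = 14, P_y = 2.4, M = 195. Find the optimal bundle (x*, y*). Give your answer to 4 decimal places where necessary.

MRS = (y−20)/(x−4). Tangency with P_x/P_y gives y−20 = (P_x/P_y)·(x−4).
Substituting into the budget: x* = 4 + 0.5·(M − 4·P_x − 20·P_y)/P_x, and y* = 20 + 0.5·(…)/P_y.
Discretionary income = 195 − 4·14 − 20·2.4 = 91; x* = 4 + 0.5·91/14 = 7.25; y* = 20 + 0.5·91/2.4 = 38.9583.

x* = 7.25, y* = 38.9583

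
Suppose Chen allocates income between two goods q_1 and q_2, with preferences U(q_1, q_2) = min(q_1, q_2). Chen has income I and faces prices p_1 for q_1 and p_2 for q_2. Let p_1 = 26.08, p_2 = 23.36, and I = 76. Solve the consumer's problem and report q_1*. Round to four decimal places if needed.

q_1* = 1.5372

With perfect complements, no substitution: consume in ratio q_1:q_2 = 1:1.
Budget: p_1·q_1 + p_2·q_1 = I, so (p_1 + p_2)·q_1 = I.
Demand: q_1*(p_1,p_2,I) = I/(p_1 + p_2), q_2* = I/(p_1 + p_2).
Here 26.08 + 23.36 = 49.44, giving q_1* = 1.5372.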